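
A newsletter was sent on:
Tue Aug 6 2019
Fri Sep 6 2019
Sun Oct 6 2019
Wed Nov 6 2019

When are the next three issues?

Gaps: 31, 30, 31 days — not constant. Every event is on the 6th of the month.
Pattern: the 6th of each month.
Next: December 2019 → Fri Dec 6 2019.
Next: January 2020 → Mon Jan 6 2020.
Next: February 2020 → Thu Feb 6 2020.

Fri Dec 6 2019, Mon Jan 6 2020, Thu Feb 6 2020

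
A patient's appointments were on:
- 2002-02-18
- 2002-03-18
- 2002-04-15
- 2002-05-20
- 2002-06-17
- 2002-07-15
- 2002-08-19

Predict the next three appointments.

These are Mondays at 28- or 35-day spacing (28, 28, 35, 28, 28, 35).
The pattern: 3rd Monday of the month.
September 2002 — 3rd Monday is 2002-09-16.
3rd Monday of October 2002: 2002-10-21.
3rd Monday of November 2002: 2002-11-18.

2002-09-16, 2002-10-21, 2002-11-18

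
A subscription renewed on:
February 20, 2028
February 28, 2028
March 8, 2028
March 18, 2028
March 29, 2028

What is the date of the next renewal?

The spacing grows by 1 each time: 8, 9, 10, 11 days.
Next gap: 12 days. March 29, 2028 + 12 days = April 10, 2028.

April 10, 2028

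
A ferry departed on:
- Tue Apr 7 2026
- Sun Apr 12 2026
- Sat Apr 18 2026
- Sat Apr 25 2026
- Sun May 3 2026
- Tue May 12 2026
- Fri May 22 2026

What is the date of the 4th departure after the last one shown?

Gaps: 5, 6, 7, 8, 9, 10 days — each gap is 1 larger than the previous one.
Next gap: 11 days. Fri May 22 2026 + 11 days = Tue Jun 2 2026.
Next gap: 12 days. Tue Jun 2 2026 + 12 days = Sun Jun 14 2026.
Next gap: 13 days. Sun Jun 14 2026 + 13 days = Sat Jun 27 2026.
Next gap: 14 days. Sat Jun 27 2026 + 14 days = Sat Jul 11 2026.

Sat Jul 11 2026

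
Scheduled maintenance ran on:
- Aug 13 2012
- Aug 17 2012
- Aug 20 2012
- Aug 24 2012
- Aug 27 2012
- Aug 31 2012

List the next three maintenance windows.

Sep 3 2012, Sep 7 2012, Sep 10 2012

Gaps: 4, 3, 4, 3, 4 days — not constant, but cyclic with period 2.
The events fall on every Monday and Friday.
The following Monday is Sep 3 2012.
Next Friday: Sep 7 2012.
Next Monday: Sep 10 2012.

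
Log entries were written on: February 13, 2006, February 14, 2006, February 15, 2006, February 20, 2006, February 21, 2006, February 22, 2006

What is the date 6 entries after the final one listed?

Gaps: 1, 1, 5, 1, 1 days — not constant, but cyclic with period 3.
The events fall on every Monday, Tuesday and Wednesday.
Next Monday: February 27, 2006.
The following Tuesday is February 28, 2006.
Next Wednesday: March 1, 2006.
Next Monday: March 6, 2006.
The following Tuesday is March 7, 2006.
The following Wednesday is March 8, 2006.

March 8, 2006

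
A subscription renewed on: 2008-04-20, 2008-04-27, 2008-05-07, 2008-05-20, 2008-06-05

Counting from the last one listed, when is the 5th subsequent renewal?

Gaps: 7, 10, 13, 16 days — each gap is 3 larger than the previous one.
Next gap: 19 days. 2008-06-05 + 19 days = 2008-06-24.
Next gap: 22 days. 2008-06-24 + 22 days = 2008-07-16.
Next gap: 25 days. 2008-07-16 + 25 days = 2008-08-10.
Next gap: 28 days. 2008-08-10 + 28 days = 2008-09-07.
Next gap: 31 days. 2008-09-07 + 31 days = 2008-10-08.

2008-10-08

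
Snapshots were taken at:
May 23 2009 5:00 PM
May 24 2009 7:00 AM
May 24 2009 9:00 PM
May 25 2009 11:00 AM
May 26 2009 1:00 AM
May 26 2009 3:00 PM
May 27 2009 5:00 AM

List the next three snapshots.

Gaps: 14, 14, 14, 14, 14, 14 hours — each event is 14 hours after the previous one.
May 27 2009 5:00 AM + 14 h = May 27 2009 7:00 PM.
May 27 2009 7:00 PM + 14 h = May 28 2009 9:00 AM.
May 28 2009 9:00 AM + 14 h = May 28 2009 11:00 PM.

May 27 2009 7:00 PM, May 28 2009 9:00 AM, May 28 2009 11:00 PM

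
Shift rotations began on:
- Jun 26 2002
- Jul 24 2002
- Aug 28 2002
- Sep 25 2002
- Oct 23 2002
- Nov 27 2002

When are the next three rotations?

All dates are Wednesdays, 28, 35, 28, 28, 35 days apart.
Specifically, the 4th Wednesday of each month.
December 2002 — 4th Wednesday is Dec 25 2002.
4th Wednesday of January 2003: Jan 22 2003.
4th Wednesday of February 2003: Feb 26 2003.

Dec 25 2002, Jan 22 2003, Feb 26 2003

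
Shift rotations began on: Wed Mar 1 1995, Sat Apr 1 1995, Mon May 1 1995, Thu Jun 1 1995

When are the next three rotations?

Sat Jul 1 1995, Tue Aug 1 1995, Fri Sep 1 1995

Gaps: 31, 30, 31 days — not constant. Every event is on the 1st of the month.
Pattern: the 1st of each month.
Next: July 1995 → Sat Jul 1 1995.
August 1995: Tue Aug 1 1995.
Next: September 1995 → Fri Sep 1 1995.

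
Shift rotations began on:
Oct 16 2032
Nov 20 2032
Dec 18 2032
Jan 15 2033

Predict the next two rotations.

Feb 19 2033, Mar 19 2033

Gaps: 35, 28, 28 days — a mix of 28 and 35. Every date is a Saturday.
Each is the 3rd Saturday of its month.
3rd Saturday of February 2033: Feb 19 2033.
3rd Saturday of March 2033: Mar 19 2033.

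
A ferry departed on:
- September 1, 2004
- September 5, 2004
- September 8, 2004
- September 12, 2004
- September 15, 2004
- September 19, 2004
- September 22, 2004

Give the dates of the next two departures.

September 26, 2004; September 29, 2004

Gaps: 4, 3, 4, 3, 4, 3 days — not constant, but cyclic with period 2.
The events fall on every Wednesday and Sunday.
The following Sunday is September 26, 2004.
The following Wednesday is September 29, 2004.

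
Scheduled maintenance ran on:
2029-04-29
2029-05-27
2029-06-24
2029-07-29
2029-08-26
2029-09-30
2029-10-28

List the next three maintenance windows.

All Sundays; the gaps (28, 28, 35, 28, 35, 28) vary with month length.
This is the last Sunday of each month.
Last Sunday of November 2029: 2029-11-25.
Last Sunday of December 2029: 2029-12-30.
January 2030 ends with Sunday 2030-01-27.

2029-11-25, 2029-12-30, 2030-01-27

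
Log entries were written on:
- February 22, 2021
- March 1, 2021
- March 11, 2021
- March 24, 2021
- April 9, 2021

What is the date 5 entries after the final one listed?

Intervals are 7, 10, 13, 16 days — an arithmetic progression with common difference 3.
Next gap: 19 days. April 9, 2021 + 19 days = April 28, 2021.
Next gap: 22 days. April 28, 2021 + 22 days = May 20, 2021.
Next gap: 25 days. May 20, 2021 + 25 days = June 14, 2021.
Next gap: 28 days. June 14, 2021 + 28 days = July 12, 2021.
Next gap: 31 days. July 12, 2021 + 31 days = August 12, 2021.

August 12, 2021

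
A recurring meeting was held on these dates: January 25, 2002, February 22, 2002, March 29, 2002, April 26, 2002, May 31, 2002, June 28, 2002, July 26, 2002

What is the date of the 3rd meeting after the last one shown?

All Fridays; the gaps (28, 35, 28, 35, 28, 28) vary with month length.
This is the last Friday of each month.
Last Friday of August 2002: August 30, 2002.
September 2002 ends with Friday September 27, 2002.
October 2002 ends with Friday October 25, 2002.

October 25, 2002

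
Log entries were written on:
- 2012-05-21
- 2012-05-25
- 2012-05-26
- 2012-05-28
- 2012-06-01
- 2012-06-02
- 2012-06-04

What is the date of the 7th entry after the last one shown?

The gap pattern 4, 1, 2, 4, 1, 2 repeats every 3 events.
These are the Mondays, Fridays and Saturdays of each week.
The following Friday is 2012-06-08.
The following Saturday is 2012-06-09.
The following Monday is 2012-06-11.
The following Friday is 2012-06-15.
The following Saturday is 2012-06-16.
The following Monday is 2012-06-18.
The following Friday is 2012-06-22.

2012-06-22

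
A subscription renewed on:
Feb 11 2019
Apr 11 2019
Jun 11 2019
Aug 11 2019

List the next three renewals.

Oct 11 2019, Dec 11 2019, Feb 11 2020

Gaps: 59, 61, 61 days — not constant. Every event is on the 11th of the month.
Pattern: the 11th of every 2 months.
October 2019: Oct 11 2019.
December 2019: Dec 11 2019.
Next: February 2020 → Feb 11 2020.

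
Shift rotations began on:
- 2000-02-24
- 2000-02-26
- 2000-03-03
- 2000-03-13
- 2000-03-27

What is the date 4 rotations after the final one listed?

Intervals are 2, 6, 10, 14 days — an arithmetic progression with common difference 4.
Next gap: 18 days. 2000-03-27 + 18 days = 2000-04-14.
Next gap: 22 days. 2000-04-14 + 22 days = 2000-05-06.
Next gap: 26 days. 2000-05-06 + 26 days = 2000-06-01.
Next gap: 30 days. 2000-06-01 + 30 days = 2000-07-01.

2000-07-01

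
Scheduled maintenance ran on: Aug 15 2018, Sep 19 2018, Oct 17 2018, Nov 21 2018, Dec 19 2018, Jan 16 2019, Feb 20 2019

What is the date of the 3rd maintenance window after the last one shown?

Gaps: 35, 28, 35, 28, 28, 35 days — a mix of 28 and 35. Every date is a Wednesday.
Each is the 3rd Wednesday of its month.
March 2019 — 3rd Wednesday is Mar 20 2019.
April 2019 — 3rd Wednesday is Apr 17 2019.
May 2019 — 3rd Wednesday is May 15 2019.

May 15 2019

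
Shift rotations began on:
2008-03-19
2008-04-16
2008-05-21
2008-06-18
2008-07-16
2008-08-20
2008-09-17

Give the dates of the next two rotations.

2008-10-15, 2008-11-19

All dates are Wednesdays, 28, 35, 28, 28, 35, 28 days apart.
Specifically, the 3rd Wednesday of each month.
3rd Wednesday of October 2008: 2008-10-15.
3rd Wednesday of November 2008: 2008-11-19.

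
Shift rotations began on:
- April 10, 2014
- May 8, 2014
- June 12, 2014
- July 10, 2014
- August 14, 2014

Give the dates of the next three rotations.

September 11, 2014; October 9, 2014; November 13, 2014

These are Thursdays at 28- or 35-day spacing (28, 35, 28, 35).
The pattern: 2nd Thursday of the month.
2nd Thursday of September 2014: September 11, 2014.
October 2014 — 2nd Thursday is October 9, 2014.
2nd Thursday of November 2014: November 13, 2014.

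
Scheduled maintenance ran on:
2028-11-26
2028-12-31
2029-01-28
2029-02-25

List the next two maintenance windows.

All Sundays; the gaps (35, 28, 28) vary with month length.
This is the last Sunday of each month.
Last Sunday of March 2029: 2029-03-25.
Last Sunday of April 2029: 2029-04-29.

2029-03-25, 2029-04-29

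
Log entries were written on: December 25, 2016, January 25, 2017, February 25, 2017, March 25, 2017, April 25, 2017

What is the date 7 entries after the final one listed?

Each date is the 25th; the gaps (31, 31, 28, 31) track the month lengths.
The rule is the 25th of each month.
May 2017: May 25, 2017.
Next: June 2017 → June 25, 2017.
Next: July 2017 → July 25, 2017.
Next: August 2017 → August 25, 2017.
September 2017: September 25, 2017.
Next: October 2017 → October 25, 2017.
November 2017: November 25, 2017.

November 25, 2017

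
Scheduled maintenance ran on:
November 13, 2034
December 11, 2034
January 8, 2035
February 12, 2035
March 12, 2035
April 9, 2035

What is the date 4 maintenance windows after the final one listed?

These are Mondays at 28- or 35-day spacing (28, 28, 35, 28, 28).
The pattern: 2nd Monday of the month.
May 2035 — 2nd Monday is May 14, 2035.
June 2035 — 2nd Monday is June 11, 2035.
July 2035 — 2nd Monday is July 9, 2035.
August 2035 — 2nd Monday is August 13, 2035.

August 13, 2035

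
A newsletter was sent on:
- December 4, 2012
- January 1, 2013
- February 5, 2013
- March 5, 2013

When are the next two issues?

April 2, 2013; May 7, 2013

Gaps: 28, 35, 28 days — a mix of 28 and 35. Every date is a Tuesday.
Each is the 1st Tuesday of its month.
April 2013 — 1st Tuesday is April 2, 2013.
May 2013 — 1st Tuesday is May 7, 2013.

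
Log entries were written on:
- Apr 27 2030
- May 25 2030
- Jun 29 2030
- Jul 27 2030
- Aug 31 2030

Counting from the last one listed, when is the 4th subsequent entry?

These are Saturdays with 28, 35, 28, 35-day gaps.
Each is the final Saturday of its month — Jun 29 2030 is past the 28th, so '4th Saturday' doesn't fit.
Last Saturday of September 2030: Sep 28 2030.
October 2030 ends with Saturday Oct 26 2030.
Last Saturday of November 2030: Nov 30 2030.
Last Saturday of December 2030: Dec 28 2030.

Dec 28 2030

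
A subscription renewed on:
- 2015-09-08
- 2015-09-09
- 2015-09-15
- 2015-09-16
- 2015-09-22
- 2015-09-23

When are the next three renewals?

Every event lands on a Tuesday or Wednesday (gaps cycle 1, 6, 1, 6, 1).
So the schedule is: every Tuesday and Wednesday.
Next Tuesday: 2015-09-29.
Next Wednesday: 2015-09-30.
The following Tuesday is 2015-10-06.

2015-09-29, 2015-09-30, 2015-10-06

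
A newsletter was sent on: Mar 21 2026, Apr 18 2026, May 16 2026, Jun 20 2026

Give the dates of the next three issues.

Gaps: 28, 28, 35 days — a mix of 28 and 35. Every date is a Saturday.
Each is the 3rd Saturday of its month.
July 2026 — 3rd Saturday is Jul 18 2026.
August 2026 — 3rd Saturday is Aug 15 2026.
September 2026 — 3rd Saturday is Sep 19 2026.

Jul 18 2026, Aug 15 2026, Sep 19 2026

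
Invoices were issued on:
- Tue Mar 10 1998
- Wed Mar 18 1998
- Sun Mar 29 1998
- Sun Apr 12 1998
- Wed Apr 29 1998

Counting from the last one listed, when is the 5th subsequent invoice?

Sun Sep 6 1998

The spacing grows by 3 each time: 8, 11, 14, 17 days.
Next gap: 20 days. Wed Apr 29 1998 + 20 days = Tue May 19 1998.
Next gap: 23 days. Tue May 19 1998 + 23 days = Thu Jun 11 1998.
Next gap: 26 days. Thu Jun 11 1998 + 26 days = Tue Jul 7 1998.
Next gap: 29 days. Tue Jul 7 1998 + 29 days = Wed Aug 5 1998.
Next gap: 32 days. Wed Aug 5 1998 + 32 days = Sun Sep 6 1998.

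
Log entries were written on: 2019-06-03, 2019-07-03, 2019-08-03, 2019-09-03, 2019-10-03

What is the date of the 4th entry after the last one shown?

2020-02-03

Each date is the 3rd; the gaps (30, 31, 31, 30) track the month lengths.
The rule is the 3rd of each month.
Next: November 2019 → 2019-11-03.
December 2019: 2019-12-03.
Next: January 2020 → 2020-01-03.
Next: February 2020 → 2020-02-03.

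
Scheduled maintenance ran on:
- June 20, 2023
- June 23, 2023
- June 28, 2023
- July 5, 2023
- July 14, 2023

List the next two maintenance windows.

July 25, 2023; August 7, 2023

Gaps: 3, 5, 7, 9 days — each gap is 2 larger than the previous one.
Next gap: 11 days. July 14, 2023 + 11 days = July 25, 2023.
Next gap: 13 days. July 25, 2023 + 13 days = August 7, 2023.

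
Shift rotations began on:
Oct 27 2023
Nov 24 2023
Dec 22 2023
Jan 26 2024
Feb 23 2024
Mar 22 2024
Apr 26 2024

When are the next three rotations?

May 24 2024, Jun 28 2024, Jul 26 2024

All dates are Fridays, 28, 28, 35, 28, 28, 35 days apart.
Specifically, the 4th Friday of each month.
May 2024 — 4th Friday is May 24 2024.
4th Friday of June 2024: Jun 28 2024.
July 2024 — 4th Friday is Jul 26 2024.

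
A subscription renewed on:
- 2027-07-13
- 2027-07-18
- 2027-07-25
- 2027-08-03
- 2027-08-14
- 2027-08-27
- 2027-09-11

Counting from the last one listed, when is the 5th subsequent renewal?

2027-12-25

Intervals are 5, 7, 9, 11, 13, 15 days — an arithmetic progression with common difference 2.
Next gap: 17 days. 2027-09-11 + 17 days = 2027-09-28.
Next gap: 19 days. 2027-09-28 + 19 days = 2027-10-17.
Next gap: 21 days. 2027-10-17 + 21 days = 2027-11-07.
Next gap: 23 days. 2027-11-07 + 23 days = 2027-11-30.
Next gap: 25 days. 2027-11-30 + 25 days = 2027-12-25.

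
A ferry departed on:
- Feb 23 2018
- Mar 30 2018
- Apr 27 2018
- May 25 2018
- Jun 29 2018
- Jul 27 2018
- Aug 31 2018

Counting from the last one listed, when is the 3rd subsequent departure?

These are Fridays with 35, 28, 28, 35, 28, 35-day gaps.
Each is the final Friday of its month — Mar 30 2018 is past the 28th, so '4th Friday' doesn't fit.
Last Friday of September 2018: Sep 28 2018.
Last Friday of October 2018: Oct 26 2018.
Last Friday of November 2018: Nov 30 2018.

Nov 30 2018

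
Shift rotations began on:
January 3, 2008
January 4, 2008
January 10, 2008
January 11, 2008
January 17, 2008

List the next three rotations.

January 18, 2008; January 24, 2008; January 25, 2008

The gap pattern 1, 6, 1, 6 repeats every 2 events.
These are the Thursdays and Fridays of each week.
The following Friday is January 18, 2008.
The following Thursday is January 24, 2008.
The following Friday is January 25, 2008.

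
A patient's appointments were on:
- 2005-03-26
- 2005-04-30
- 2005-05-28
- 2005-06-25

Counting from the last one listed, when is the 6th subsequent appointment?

2005-12-31

These are Saturdays with 35, 28, 28-day gaps.
Each is the final Saturday of its month — 2005-04-30 is past the 28th, so '4th Saturday' doesn't fit.
July 2005 ends with Saturday 2005-07-30.
August 2005 ends with Saturday 2005-08-27.
September 2005 ends with Saturday 2005-09-24.
Last Saturday of October 2005: 2005-10-29.
Last Saturday of November 2005: 2005-11-26.
Last Saturday of December 2005: 2005-12-31.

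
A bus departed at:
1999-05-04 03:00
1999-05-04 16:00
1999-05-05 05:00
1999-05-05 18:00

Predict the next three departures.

1999-05-06 07:00, 1999-05-06 20:00, 1999-05-07 09:00

Spacing: 13, 13, 13 h — constant 13 h.
1999-05-05 18:00 + 13 h = 1999-05-06 07:00.
1999-05-06 07:00 + 13 h = 1999-05-06 20:00.
1999-05-06 20:00 + 13 h = 1999-05-07 09:00.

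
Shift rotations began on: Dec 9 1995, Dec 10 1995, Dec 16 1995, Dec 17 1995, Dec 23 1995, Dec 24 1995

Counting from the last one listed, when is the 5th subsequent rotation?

Every event lands on a Saturday or Sunday (gaps cycle 1, 6, 1, 6, 1).
So the schedule is: every Saturday and Sunday.
Next Saturday: Dec 30 1995.
Next Sunday: Dec 31 1995.
The following Saturday is Jan 6 1996.
The following Sunday is Jan 7 1996.
Next Saturday: Jan 13 1996.

Jan 13 1996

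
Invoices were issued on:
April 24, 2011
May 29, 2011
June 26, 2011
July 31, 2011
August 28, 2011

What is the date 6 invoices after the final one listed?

Every date is a Sunday; gaps 35, 28, 35, 28 days.
Each is the last Sunday of its month (at least one falls on the 29th or later, ruling out '4th Sunday').
Last Sunday of September 2011: September 25, 2011.
October 2011 ends with Sunday October 30, 2011.
Last Sunday of November 2011: November 27, 2011.
December 2011 ends with Sunday December 25, 2011.
Last Sunday of January 2012: January 29, 2012.
February 2012 ends with Sunday February 26, 2012.

February 26, 2012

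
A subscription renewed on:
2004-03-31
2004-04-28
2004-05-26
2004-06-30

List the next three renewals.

2004-07-28, 2004-08-25, 2004-09-29

All Wednesdays; the gaps (28, 28, 35) vary with month length.
This is the last Wednesday of each month.
Last Wednesday of July 2004: 2004-07-28.
Last Wednesday of August 2004: 2004-08-25.
September 2004 ends with Wednesday 2004-09-29.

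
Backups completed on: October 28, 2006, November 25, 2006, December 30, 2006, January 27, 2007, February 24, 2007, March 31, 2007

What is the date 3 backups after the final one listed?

Every date is a Saturday; gaps 28, 35, 28, 28, 35 days.
Each is the last Saturday of its month (at least one falls on the 29th or later, ruling out '4th Saturday').
Last Saturday of April 2007: April 28, 2007.
Last Saturday of May 2007: May 26, 2007.
Last Saturday of June 2007: June 30, 2007.

June 30, 2007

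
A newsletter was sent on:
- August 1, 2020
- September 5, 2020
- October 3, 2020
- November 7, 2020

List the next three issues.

December 5, 2020; January 2, 2021; February 6, 2021

Gaps: 35, 28, 35 days — a mix of 28 and 35. Every date is a Saturday.
Each is the 1st Saturday of its month.
1st Saturday of December 2020: December 5, 2020.
January 2021 — 1st Saturday is January 2, 2021.
1st Saturday of February 2021: February 6, 2021.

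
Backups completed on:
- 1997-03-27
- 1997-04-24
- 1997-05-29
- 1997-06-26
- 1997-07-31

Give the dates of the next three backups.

All Thursdays; the gaps (28, 35, 28, 35) vary with month length.
This is the last Thursday of each month.
August 1997 ends with Thursday 1997-08-28.
Last Thursday of September 1997: 1997-09-25.
Last Thursday of October 1997: 1997-10-30.

1997-08-28, 1997-09-25, 1997-10-30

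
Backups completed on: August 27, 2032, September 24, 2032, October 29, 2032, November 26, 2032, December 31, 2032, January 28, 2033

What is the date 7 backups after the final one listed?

All Fridays; the gaps (28, 35, 28, 35, 28) vary with month length.
This is the last Friday of each month.
Last Friday of February 2033: February 25, 2033.
March 2033 ends with Friday March 25, 2033.
April 2033 ends with Friday April 29, 2033.
May 2033 ends with Friday May 27, 2033.
June 2033 ends with Friday June 24, 2033.
Last Friday of July 2033: July 29, 2033.
Last Friday of August 2033: August 26, 2033.

August 26, 2033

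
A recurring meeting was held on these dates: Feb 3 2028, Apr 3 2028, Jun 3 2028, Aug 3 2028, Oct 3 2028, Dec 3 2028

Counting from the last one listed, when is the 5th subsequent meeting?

Oct 3 2029

Each date is the 3rd; the gaps (60, 61, 61, 61, 61) track the month lengths.
The rule is the 3rd of every 2 months.
February 2029: Feb 3 2029.
April 2029: Apr 3 2029.
June 2029: Jun 3 2029.
August 2029: Aug 3 2029.
Next: October 2029 → Oct 3 2029.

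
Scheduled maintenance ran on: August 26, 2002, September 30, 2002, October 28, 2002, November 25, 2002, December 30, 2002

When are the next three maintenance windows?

These are Mondays with 35, 28, 28, 35-day gaps.
Each is the final Monday of its month — September 30, 2002 is past the 28th, so '4th Monday' doesn't fit.
January 2003 ends with Monday January 27, 2003.
February 2003 ends with Monday February 24, 2003.
March 2003 ends with Monday March 31, 2003.

January 27, 2003; February 24, 2003; March 31, 2003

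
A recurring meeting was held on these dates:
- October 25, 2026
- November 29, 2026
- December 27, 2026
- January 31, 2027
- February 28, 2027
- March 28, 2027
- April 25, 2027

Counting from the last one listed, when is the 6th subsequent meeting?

Every date is a Sunday; gaps 35, 28, 35, 28, 28, 28 days.
Each is the last Sunday of its month (at least one falls on the 29th or later, ruling out '4th Sunday').
May 2027 ends with Sunday May 30, 2027.
Last Sunday of June 2027: June 27, 2027.
Last Sunday of July 2027: July 25, 2027.
Last Sunday of August 2027: August 29, 2027.
September 2027 ends with Sunday September 26, 2027.
October 2027 ends with Sunday October 31, 2027.

October 31, 2027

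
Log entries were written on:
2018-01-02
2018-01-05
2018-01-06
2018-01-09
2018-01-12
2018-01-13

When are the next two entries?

2018-01-16, 2018-01-19

Every event lands on a Tuesday or Friday or Saturday (gaps cycle 3, 1, 3, 3, 1).
So the schedule is: every Tuesday, Friday and Saturday.
The following Tuesday is 2018-01-16.
The following Friday is 2018-01-19.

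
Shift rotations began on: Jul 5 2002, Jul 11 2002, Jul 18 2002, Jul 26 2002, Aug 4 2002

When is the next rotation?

Gaps: 6, 7, 8, 9 days — each gap is 1 larger than the previous one.
Next gap: 10 days. Aug 4 2002 + 10 days = Aug 14 2002.

Aug 14 2002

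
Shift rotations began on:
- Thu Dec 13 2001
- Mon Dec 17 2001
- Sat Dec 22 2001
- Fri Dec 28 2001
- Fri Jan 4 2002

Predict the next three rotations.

Gaps: 4, 5, 6, 7 days — each gap is 1 larger than the previous one.
Next gap: 8 days. Fri Jan 4 2002 + 8 days = Sat Jan 12 2002.
Next gap: 9 days. Sat Jan 12 2002 + 9 days = Mon Jan 21 2002.
Next gap: 10 days. Mon Jan 21 2002 + 10 days = Thu Jan 31 2002.

Sat Jan 12 2002, Mon Jan 21 2002, Thu Jan 31 2002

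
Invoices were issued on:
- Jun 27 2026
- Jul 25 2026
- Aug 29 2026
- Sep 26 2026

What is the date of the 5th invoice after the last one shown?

All Saturdays; the gaps (28, 35, 28) vary with month length.
This is the last Saturday of each month.
Last Saturday of October 2026: Oct 31 2026.
Last Saturday of November 2026: Nov 28 2026.
December 2026 ends with Saturday Dec 26 2026.
January 2027 ends with Saturday Jan 30 2027.
Last Saturday of February 2027: Feb 27 2027.

Feb 27 2027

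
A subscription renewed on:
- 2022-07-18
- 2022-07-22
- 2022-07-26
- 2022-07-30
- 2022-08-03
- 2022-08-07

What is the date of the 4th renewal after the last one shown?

Every event comes 4 days after the last (4, 4, 4, 4, 4).
2022-08-07 + 4 days = 2022-08-11.
2022-08-11 + 4 days = 2022-08-15.
2022-08-15 + 4 days = 2022-08-19.
2022-08-19 + 4 days = 2022-08-23.

2022-08-23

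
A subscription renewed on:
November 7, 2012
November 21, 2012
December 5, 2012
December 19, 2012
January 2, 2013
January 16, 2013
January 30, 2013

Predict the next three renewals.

The spacing is 14, 14, 14, 14, 14, 14 days — always 14 days.
January 30, 2013 + 14 days = February 13, 2013.
February 13, 2013 + 14 days = February 27, 2013.
February 27, 2013 + 14 days = March 13, 2013.

February 13, 2013; February 27, 2013; March 13, 2013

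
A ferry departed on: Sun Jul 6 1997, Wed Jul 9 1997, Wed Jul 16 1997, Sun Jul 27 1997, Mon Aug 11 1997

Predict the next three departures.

Sat Aug 30 1997, Mon Sep 22 1997, Sun Oct 19 1997

Intervals are 3, 7, 11, 15 days — an arithmetic progression with common difference 4.
Next gap: 19 days. Mon Aug 11 1997 + 19 days = Sat Aug 30 1997.
Next gap: 23 days. Sat Aug 30 1997 + 23 days = Mon Sep 22 1997.
Next gap: 27 days. Mon Sep 22 1997 + 27 days = Sun Oct 19 1997.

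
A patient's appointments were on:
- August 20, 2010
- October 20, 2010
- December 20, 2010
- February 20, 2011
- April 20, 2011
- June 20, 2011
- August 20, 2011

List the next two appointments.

October 20, 2011; December 20, 2011

The day-of-month is always 20 (61, 61, 62, 59, 61, 61 days between events).
So this recurs on the 20th of every 2 months.
Next: October 2011 → October 20, 2011.
Next: December 2011 → December 20, 2011.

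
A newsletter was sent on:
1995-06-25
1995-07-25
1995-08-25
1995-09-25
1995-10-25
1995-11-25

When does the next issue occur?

1995-12-25

Gaps: 30, 31, 31, 30, 31 days — not constant. Every event is on the 25th of the month.
Pattern: the 25th of each month.
Next: December 1995 → 1995-12-25.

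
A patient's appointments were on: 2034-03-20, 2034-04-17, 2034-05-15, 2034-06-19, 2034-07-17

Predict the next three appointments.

2034-08-21, 2034-09-18, 2034-10-16

These are Mondays at 28- or 35-day spacing (28, 28, 35, 28).
The pattern: 3rd Monday of the month.
3rd Monday of August 2034: 2034-08-21.
3rd Monday of September 2034: 2034-09-18.
3rd Monday of October 2034: 2034-10-16.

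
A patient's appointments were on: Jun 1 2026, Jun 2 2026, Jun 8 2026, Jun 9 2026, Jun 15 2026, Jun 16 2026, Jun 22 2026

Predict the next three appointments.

Every event lands on a Monday or Tuesday (gaps cycle 1, 6, 1, 6, 1, 6).
So the schedule is: every Monday and Tuesday.
Next Tuesday: Jun 23 2026.
Next Monday: Jun 29 2026.
Next Tuesday: Jun 30 2026.

Jun 23 2026, Jun 29 2026, Jun 30 2026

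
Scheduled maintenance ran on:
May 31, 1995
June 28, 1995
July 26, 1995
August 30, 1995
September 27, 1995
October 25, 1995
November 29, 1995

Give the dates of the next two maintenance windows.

All Wednesdays; the gaps (28, 28, 35, 28, 28, 35) vary with month length.
This is the last Wednesday of each month.
December 1995 ends with Wednesday December 27, 1995.
January 1996 ends with Wednesday January 31, 1996.

December 27, 1995; January 31, 1996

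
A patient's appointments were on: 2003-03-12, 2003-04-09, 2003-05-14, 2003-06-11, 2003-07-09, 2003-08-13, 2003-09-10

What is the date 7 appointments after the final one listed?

All dates are Wednesdays, 28, 35, 28, 28, 35, 28 days apart.
Specifically, the 2nd Wednesday of each month.
2nd Wednesday of October 2003: 2003-10-08.
November 2003 — 2nd Wednesday is 2003-11-12.
2nd Wednesday of December 2003: 2003-12-10.
2nd Wednesday of January 2004: 2004-01-14.
2nd Wednesday of February 2004: 2004-02-11.
March 2004 — 2nd Wednesday is 2004-03-10.
2nd Wednesday of April 2004: 2004-04-14.

2004-04-14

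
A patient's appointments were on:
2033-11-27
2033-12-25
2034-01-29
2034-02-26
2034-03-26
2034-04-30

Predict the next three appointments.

2034-05-28, 2034-06-25, 2034-07-30

These are Sundays with 28, 35, 28, 28, 35-day gaps.
Each is the final Sunday of its month — 2034-01-29 is past the 28th, so '4th Sunday' doesn't fit.
May 2034 ends with Sunday 2034-05-28.
Last Sunday of June 2034: 2034-06-25.
Last Sunday of July 2034: 2034-07-30.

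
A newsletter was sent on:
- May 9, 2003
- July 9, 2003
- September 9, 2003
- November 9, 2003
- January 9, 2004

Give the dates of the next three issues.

March 9, 2004; May 9, 2004; July 9, 2004

The day-of-month is always 9 (61, 62, 61, 61 days between events).
So this recurs on the 9th of every 2 months.
Next: March 2004 → March 9, 2004.
May 2004: May 9, 2004.
July 2004: July 9, 2004.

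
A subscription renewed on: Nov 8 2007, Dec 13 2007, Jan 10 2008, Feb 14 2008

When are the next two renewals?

Mar 13 2008, Apr 10 2008

All dates are Thursdays, 35, 28, 35 days apart.
Specifically, the 2nd Thursday of each month.
March 2008 — 2nd Thursday is Mar 13 2008.
2nd Thursday of April 2008: Apr 10 2008.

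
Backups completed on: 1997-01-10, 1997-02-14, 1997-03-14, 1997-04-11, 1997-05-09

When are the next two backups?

1997-06-13, 1997-07-11

Gaps: 35, 28, 28, 28 days — a mix of 28 and 35. Every date is a Friday.
Each is the 2nd Friday of its month.
2nd Friday of June 1997: 1997-06-13.
July 1997 — 2nd Friday is 1997-07-11.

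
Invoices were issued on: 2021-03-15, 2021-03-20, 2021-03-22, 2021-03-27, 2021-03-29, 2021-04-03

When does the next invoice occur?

The gap pattern 5, 2, 5, 2, 5 repeats every 2 events.
These are the Mondays and Saturdays of each week.
Next Monday: 2021-04-05.

2021-04-05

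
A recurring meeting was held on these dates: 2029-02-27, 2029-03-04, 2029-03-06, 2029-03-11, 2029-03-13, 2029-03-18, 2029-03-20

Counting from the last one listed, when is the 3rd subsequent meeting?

Every event lands on a Tuesday or Sunday (gaps cycle 5, 2, 5, 2, 5, 2).
So the schedule is: every Tuesday and Sunday.
Next Sunday: 2029-03-25.
Next Tuesday: 2029-03-27.
The following Sunday is 2029-04-01.

2029-04-01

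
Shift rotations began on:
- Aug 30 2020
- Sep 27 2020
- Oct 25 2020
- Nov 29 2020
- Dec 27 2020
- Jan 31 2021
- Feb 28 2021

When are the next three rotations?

These are Sundays with 28, 28, 35, 28, 35, 28-day gaps.
Each is the final Sunday of its month — Aug 30 2020 is past the 28th, so '4th Sunday' doesn't fit.
March 2021 ends with Sunday Mar 28 2021.
Last Sunday of April 2021: Apr 25 2021.
Last Sunday of May 2021: May 30 2021.

Mar 28 2021, Apr 25 2021, May 30 2021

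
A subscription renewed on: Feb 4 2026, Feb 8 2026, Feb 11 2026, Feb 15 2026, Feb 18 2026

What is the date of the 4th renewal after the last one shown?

Mar 4 2026

Gaps: 4, 3, 4, 3 days — not constant, but cyclic with period 2.
The events fall on every Wednesday and Sunday.
The following Sunday is Feb 22 2026.
The following Wednesday is Feb 25 2026.
Next Sunday: Mar 1 2026.
The following Wednesday is Mar 4 2026.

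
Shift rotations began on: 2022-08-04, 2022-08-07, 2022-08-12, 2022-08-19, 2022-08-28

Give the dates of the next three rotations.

The spacing grows by 2 each time: 3, 5, 7, 9 days.
Next gap: 11 days. 2022-08-28 + 11 days = 2022-09-08.
Next gap: 13 days. 2022-09-08 + 13 days = 2022-09-21.
Next gap: 15 days. 2022-09-21 + 15 days = 2022-10-06.

2022-09-08, 2022-09-21, 2022-10-06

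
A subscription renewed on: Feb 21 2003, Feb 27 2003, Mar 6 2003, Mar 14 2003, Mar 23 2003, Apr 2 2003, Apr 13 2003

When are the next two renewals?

Apr 25 2003, May 8 2003

The spacing grows by 1 each time: 6, 7, 8, 9, 10, 11 days.
Next gap: 12 days. Apr 13 2003 + 12 days = Apr 25 2003.
Next gap: 13 days. Apr 25 2003 + 13 days = May 8 2003.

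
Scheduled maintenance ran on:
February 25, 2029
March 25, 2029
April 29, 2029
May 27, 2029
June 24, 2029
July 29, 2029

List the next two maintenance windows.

Every date is a Sunday; gaps 28, 35, 28, 28, 35 days.
Each is the last Sunday of its month (at least one falls on the 29th or later, ruling out '4th Sunday').
August 2029 ends with Sunday August 26, 2029.
September 2029 ends with Sunday September 30, 2029.

August 26, 2029; September 30, 2029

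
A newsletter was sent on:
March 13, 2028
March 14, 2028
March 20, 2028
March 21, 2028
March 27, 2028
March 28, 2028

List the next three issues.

April 3, 2028; April 4, 2028; April 10, 2028

Every event lands on a Monday or Tuesday (gaps cycle 1, 6, 1, 6, 1).
So the schedule is: every Monday and Tuesday.
The following Monday is April 3, 2028.
The following Tuesday is April 4, 2028.
The following Monday is April 10, 2028.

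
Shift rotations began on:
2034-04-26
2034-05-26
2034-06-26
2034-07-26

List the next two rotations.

The day-of-month is always 26 (30, 31, 30 days between events).
So this recurs on the 26th of each month.
August 2034: 2034-08-26.
September 2034: 2034-09-26.

2034-08-26, 2034-09-26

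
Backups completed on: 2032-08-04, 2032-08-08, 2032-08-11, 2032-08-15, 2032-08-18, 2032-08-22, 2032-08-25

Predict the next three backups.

2032-08-29, 2032-09-01, 2032-09-05

The gap pattern 4, 3, 4, 3, 4, 3 repeats every 2 events.
These are the Wednesdays and Sundays of each week.
Next Sunday: 2032-08-29.
Next Wednesday: 2032-09-01.
Next Sunday: 2032-09-05.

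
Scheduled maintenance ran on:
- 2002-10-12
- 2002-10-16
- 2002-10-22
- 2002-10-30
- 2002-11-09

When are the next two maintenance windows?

Intervals are 4, 6, 8, 10 days — an arithmetic progression with common difference 2.
Next gap: 12 days. 2002-11-09 + 12 days = 2002-11-21.
Next gap: 14 days. 2002-11-21 + 14 days = 2002-12-05.

2002-11-21, 2002-12-05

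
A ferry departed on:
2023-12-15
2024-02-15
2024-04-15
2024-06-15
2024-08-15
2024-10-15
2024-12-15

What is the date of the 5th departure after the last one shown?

The day-of-month is always 15 (62, 60, 61, 61, 61, 61 days between events).
So this recurs on the 15th of every 2 months.
February 2025: 2025-02-15.
April 2025: 2025-04-15.
Next: June 2025 → 2025-06-15.
August 2025: 2025-08-15.
October 2025: 2025-10-15.

2025-10-15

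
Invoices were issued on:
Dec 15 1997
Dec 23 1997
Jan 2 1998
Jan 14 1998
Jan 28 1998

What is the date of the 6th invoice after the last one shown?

Gaps: 8, 10, 12, 14 days — each gap is 2 larger than the previous one.
Next gap: 16 days. Jan 28 1998 + 16 days = Feb 13 1998.
Next gap: 18 days. Feb 13 1998 + 18 days = Mar 3 1998.
Next gap: 20 days. Mar 3 1998 + 20 days = Mar 23 1998.
Next gap: 22 days. Mar 23 1998 + 22 days = Apr 14 1998.
Next gap: 24 days. Apr 14 1998 + 24 days = May 8 1998.
Next gap: 26 days. May 8 1998 + 26 days = Jun 3 1998.

Jun 3 1998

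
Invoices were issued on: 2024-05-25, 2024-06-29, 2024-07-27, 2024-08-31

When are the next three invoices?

All Saturdays; the gaps (35, 28, 35) vary with month length.
This is the last Saturday of each month.
Last Saturday of September 2024: 2024-09-28.
October 2024 ends with Saturday 2024-10-26.
November 2024 ends with Saturday 2024-11-30.

2024-09-28, 2024-10-26, 2024-11-30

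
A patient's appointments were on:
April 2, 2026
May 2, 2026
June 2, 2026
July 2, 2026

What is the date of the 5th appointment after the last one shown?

Gaps: 30, 31, 30 days — not constant. Every event is on the 2nd of the month.
Pattern: the 2nd of each month.
Next: August 2026 → August 2, 2026.
Next: September 2026 → September 2, 2026.
Next: October 2026 → October 2, 2026.
Next: November 2026 → November 2, 2026.
Next: December 2026 → December 2, 2026.

December 2, 2026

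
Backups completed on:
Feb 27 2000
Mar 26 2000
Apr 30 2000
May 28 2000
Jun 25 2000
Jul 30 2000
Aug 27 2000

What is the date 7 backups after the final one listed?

Mar 25 2001

Every date is a Sunday; gaps 28, 35, 28, 28, 35, 28 days.
Each is the last Sunday of its month (at least one falls on the 29th or later, ruling out '4th Sunday').
September 2000 ends with Sunday Sep 24 2000.
Last Sunday of October 2000: Oct 29 2000.
November 2000 ends with Sunday Nov 26 2000.
Last Sunday of December 2000: Dec 31 2000.
January 2001 ends with Sunday Jan 28 2001.
February 2001 ends with Sunday Feb 25 2001.
March 2001 ends with Sunday Mar 25 2001.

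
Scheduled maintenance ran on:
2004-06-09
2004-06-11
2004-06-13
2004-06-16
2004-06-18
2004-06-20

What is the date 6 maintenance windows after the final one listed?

2004-07-04

The gap pattern 2, 2, 3, 2, 2 repeats every 3 events.
These are the Wednesdays, Fridays and Sundays of each week.
The following Wednesday is 2004-06-23.
The following Friday is 2004-06-25.
The following Sunday is 2004-06-27.
Next Wednesday: 2004-06-30.
The following Friday is 2004-07-02.
Next Sunday: 2004-07-04.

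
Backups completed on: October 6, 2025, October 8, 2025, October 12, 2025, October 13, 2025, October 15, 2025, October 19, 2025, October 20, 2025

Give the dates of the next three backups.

October 22, 2025; October 26, 2025; October 27, 2025

Gaps: 2, 4, 1, 2, 4, 1 days — not constant, but cyclic with period 3.
The events fall on every Monday, Wednesday and Sunday.
Next Wednesday: October 22, 2025.
Next Sunday: October 26, 2025.
Next Monday: October 27, 2025.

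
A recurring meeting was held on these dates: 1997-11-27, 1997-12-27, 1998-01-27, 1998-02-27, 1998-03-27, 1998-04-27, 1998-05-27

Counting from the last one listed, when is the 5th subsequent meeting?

The day-of-month is always 27 (30, 31, 31, 28, 31, 30 days between events).
So this recurs on the 27th of each month.
Next: June 1998 → 1998-06-27.
July 1998: 1998-07-27.
August 1998: 1998-08-27.
September 1998: 1998-09-27.
October 1998: 1998-10-27.

1998-10-27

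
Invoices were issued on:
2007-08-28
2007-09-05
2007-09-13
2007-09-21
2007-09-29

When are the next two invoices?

2007-10-07, 2007-10-15

Every event comes 8 days after the last (8, 8, 8, 8).
2007-09-29 + 8 days = 2007-10-07.
2007-10-07 + 8 days = 2007-10-15.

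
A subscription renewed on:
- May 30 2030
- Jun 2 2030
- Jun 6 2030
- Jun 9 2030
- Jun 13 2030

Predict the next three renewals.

Jun 16 2030, Jun 20 2030, Jun 23 2030

The gap pattern 3, 4, 3, 4 repeats every 2 events.
These are the Thursdays and Sundays of each week.
Next Sunday: Jun 16 2030.
Next Thursday: Jun 20 2030.
Next Sunday: Jun 23 2030.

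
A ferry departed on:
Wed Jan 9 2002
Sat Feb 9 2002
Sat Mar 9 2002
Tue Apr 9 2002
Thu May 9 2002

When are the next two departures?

Gaps: 31, 28, 31, 30 days — not constant. Every event is on the 9th of the month.
Pattern: the 9th of each month.
Next: June 2002 → Sun Jun 9 2002.
Next: July 2002 → Tue Jul 9 2002.

Sun Jun 9 2002, Tue Jul 9 2002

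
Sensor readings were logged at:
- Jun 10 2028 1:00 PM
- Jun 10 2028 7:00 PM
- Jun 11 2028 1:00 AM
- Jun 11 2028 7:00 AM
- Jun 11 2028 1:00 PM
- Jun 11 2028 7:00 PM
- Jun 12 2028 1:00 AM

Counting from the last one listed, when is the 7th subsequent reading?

Spacing: 6, 6, 6, 6, 6, 6 h — constant 6 h.
Jun 12 2028 1:00 AM + 6 h = Jun 12 2028 7:00 AM.
Jun 12 2028 7:00 AM + 6 h = Jun 12 2028 1:00 PM.
Jun 12 2028 1:00 PM + 6 h = Jun 12 2028 7:00 PM.
Jun 12 2028 7:00 PM + 6 h = Jun 13 2028 1:00 AM.
Jun 13 2028 1:00 AM + 6 h = Jun 13 2028 7:00 AM.
Jun 13 2028 7:00 AM + 6 h = Jun 13 2028 1:00 PM.
Jun 13 2028 1:00 PM + 6 h = Jun 13 2028 7:00 PM.

Jun 13 2028 7:00 PM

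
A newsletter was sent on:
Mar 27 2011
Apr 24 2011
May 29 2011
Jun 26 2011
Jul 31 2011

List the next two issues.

Aug 28 2011, Sep 25 2011

All Sundays; the gaps (28, 35, 28, 35) vary with month length.
This is the last Sunday of each month.
August 2011 ends with Sunday Aug 28 2011.
Last Sunday of September 2011: Sep 25 2011.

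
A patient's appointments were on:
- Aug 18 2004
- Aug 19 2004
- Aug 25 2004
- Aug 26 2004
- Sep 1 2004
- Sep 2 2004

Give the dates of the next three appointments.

Sep 8 2004, Sep 9 2004, Sep 15 2004

Gaps: 1, 6, 1, 6, 1 days — not constant, but cyclic with period 2.
The events fall on every Wednesday and Thursday.
Next Wednesday: Sep 8 2004.
Next Thursday: Sep 9 2004.
The following Wednesday is Sep 15 2004.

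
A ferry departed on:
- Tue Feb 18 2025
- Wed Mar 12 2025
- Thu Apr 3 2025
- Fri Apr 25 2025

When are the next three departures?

Sat May 17 2025, Sun Jun 8 2025, Mon Jun 30 2025

Gaps between consecutive events: 22, 22, 22 days — a constant 22-day interval.
Fri Apr 25 2025 + 22 days = Sat May 17 2025.
Sat May 17 2025 + 22 days = Sun Jun 8 2025.
Sun Jun 8 2025 + 22 days = Mon Jun 30 2025.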